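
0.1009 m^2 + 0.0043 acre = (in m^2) 17.5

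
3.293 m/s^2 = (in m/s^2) 3.293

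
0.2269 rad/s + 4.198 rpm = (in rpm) 6.365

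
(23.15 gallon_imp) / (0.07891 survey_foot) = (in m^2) 4.376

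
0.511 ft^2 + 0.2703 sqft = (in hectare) 7.259e-06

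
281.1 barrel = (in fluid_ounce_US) 1.511e+06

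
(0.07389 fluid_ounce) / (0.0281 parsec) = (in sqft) 2.713e-20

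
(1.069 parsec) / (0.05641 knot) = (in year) 3.604e+10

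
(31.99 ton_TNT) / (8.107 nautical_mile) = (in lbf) 2.004e+06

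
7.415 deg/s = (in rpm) 1.236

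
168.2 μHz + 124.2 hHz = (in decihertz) 1.242e+05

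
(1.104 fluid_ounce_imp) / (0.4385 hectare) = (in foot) 2.347e-08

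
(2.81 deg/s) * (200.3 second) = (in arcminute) 3.377e+04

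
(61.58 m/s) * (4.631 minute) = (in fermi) 1.711e+19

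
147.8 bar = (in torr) 1.109e+05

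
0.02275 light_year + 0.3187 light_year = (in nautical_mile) 1.744e+12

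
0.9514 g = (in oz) 0.03356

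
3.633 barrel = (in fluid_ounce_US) 1.953e+04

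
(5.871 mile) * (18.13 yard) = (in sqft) 1.686e+06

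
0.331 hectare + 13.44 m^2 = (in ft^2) 3.577e+04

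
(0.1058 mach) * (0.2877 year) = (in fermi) 3.269e+23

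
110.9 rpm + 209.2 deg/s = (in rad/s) 15.26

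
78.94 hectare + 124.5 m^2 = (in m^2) 7.895e+05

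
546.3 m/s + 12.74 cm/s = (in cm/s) 5.464e+04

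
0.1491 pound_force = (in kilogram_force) 0.06763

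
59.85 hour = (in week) 0.3563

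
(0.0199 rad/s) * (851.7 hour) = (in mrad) 6.102e+07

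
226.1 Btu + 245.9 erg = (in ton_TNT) 5.701e-05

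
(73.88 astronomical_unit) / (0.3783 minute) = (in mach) 1.43e+09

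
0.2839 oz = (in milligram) 8048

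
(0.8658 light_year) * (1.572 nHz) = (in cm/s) 1.288e+09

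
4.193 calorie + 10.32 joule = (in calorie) 6.66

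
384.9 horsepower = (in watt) 2.87e+05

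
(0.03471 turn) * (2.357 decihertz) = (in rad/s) 0.0514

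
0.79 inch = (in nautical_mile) 1.083e-05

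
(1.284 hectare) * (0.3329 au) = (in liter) 6.394e+17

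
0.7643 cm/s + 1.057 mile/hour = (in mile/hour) 1.074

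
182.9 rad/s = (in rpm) 1747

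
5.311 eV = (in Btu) 8.065e-22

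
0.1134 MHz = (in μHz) 1.134e+11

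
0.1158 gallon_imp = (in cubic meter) 0.0005264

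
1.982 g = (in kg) 0.001982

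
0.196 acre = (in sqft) 8538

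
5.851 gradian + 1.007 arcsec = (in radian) 0.09191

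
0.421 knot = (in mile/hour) 0.4845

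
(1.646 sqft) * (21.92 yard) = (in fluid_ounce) 1.036e+05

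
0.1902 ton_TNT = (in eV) 4.967e+27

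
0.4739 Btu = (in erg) 5e+09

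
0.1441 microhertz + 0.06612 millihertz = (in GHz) 6.626e-14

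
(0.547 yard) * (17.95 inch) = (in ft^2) 2.455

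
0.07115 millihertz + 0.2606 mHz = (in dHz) 0.003318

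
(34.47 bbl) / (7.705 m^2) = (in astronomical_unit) 4.755e-12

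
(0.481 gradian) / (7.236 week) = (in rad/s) 1.726e-09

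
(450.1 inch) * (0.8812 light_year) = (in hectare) 9.531e+12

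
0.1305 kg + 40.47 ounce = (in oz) 45.07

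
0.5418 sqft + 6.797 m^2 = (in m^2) 6.847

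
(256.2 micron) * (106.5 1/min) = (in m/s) 0.0004548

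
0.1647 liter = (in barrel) 0.001036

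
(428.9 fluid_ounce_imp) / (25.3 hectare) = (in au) 3.22e-19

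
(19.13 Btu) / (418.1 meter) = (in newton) 48.27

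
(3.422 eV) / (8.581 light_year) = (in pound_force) 1.518e-36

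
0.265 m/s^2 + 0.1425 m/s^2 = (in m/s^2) 0.4075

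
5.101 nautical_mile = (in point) 2.678e+07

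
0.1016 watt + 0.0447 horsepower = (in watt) 33.43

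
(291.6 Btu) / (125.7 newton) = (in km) 2.448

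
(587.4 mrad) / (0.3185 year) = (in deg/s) 3.351e-06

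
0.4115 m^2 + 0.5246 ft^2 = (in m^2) 0.4602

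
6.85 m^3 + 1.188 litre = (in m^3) 6.851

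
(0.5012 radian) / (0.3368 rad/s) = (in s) 1.488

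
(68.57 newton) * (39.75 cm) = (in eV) 1.701e+20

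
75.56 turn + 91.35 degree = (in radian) 476.4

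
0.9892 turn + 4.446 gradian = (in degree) 360.1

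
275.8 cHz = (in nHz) 2.758e+09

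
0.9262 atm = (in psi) 13.61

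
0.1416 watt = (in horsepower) 0.0001899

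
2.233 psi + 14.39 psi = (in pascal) 1.146e+05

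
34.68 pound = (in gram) 1.573e+04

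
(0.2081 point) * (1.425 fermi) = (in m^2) 1.046e-19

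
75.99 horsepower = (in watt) 5.667e+04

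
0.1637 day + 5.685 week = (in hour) 959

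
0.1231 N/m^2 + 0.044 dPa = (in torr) 0.0009563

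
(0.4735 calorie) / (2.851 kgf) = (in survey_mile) 4.403e-05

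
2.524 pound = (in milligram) 1.145e+06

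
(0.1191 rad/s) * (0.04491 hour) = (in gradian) 1226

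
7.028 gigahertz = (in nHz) 7.028e+18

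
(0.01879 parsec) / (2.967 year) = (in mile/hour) 1.386e+07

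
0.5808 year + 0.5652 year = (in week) 59.76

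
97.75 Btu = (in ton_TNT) 2.465e-05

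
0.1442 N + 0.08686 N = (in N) 0.2311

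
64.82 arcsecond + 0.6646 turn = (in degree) 239.3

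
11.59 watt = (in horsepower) 0.01554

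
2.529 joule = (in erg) 2.529e+07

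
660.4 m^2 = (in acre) 0.1632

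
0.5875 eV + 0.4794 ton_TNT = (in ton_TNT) 0.4794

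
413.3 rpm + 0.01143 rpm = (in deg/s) 2480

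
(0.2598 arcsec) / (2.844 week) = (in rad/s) 7.323e-13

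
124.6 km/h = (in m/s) 34.61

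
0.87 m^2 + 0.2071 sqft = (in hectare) 8.892e-05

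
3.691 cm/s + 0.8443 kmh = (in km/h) 0.9772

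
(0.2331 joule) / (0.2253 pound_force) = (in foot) 0.7631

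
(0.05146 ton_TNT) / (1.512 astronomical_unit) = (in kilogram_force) 9.707e-05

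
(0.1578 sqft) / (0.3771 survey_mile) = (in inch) 0.000951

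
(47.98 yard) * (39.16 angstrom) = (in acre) 4.245e-11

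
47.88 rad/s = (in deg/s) 2743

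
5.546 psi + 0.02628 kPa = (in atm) 0.3776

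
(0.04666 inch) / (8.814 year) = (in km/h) 1.535e-11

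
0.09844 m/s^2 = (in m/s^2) 0.09844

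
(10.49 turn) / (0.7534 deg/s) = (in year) 0.0001589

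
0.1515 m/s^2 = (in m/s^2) 0.1515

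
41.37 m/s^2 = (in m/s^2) 41.37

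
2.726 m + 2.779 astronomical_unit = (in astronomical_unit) 2.779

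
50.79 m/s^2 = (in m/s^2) 50.79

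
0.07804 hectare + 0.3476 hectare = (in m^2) 4256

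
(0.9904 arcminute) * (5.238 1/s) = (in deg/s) 0.08646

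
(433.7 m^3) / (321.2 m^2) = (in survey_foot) 4.43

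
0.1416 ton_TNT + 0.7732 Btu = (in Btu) 5.615e+05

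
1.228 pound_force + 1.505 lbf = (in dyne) 1.216e+06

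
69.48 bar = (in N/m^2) 6.948e+06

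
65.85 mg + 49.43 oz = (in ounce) 49.43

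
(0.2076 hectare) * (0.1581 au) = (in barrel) 3.088e+14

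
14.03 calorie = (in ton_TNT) 1.403e-08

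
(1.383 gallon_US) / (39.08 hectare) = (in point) 3.797e-05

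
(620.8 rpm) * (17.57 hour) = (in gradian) 2.618e+08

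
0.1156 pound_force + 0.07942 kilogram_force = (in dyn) 1.293e+05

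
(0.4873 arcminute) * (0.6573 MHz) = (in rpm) 889.7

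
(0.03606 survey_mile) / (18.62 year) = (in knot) 1.921e-07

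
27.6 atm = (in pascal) 2.797e+06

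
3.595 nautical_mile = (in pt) 1.887e+07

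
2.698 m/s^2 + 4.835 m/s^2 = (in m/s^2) 7.533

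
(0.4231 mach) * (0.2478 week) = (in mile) 1.342e+04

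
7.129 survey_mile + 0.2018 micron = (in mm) 1.147e+07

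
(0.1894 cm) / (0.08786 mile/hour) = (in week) 7.973e-08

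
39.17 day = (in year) 0.1073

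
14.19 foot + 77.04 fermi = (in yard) 4.73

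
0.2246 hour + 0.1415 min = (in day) 0.009457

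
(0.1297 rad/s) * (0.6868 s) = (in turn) 0.01418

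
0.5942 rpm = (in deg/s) 3.565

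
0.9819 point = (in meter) 0.0003464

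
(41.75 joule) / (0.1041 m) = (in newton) 401.1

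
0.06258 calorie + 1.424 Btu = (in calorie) 359.1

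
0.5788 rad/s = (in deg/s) 33.16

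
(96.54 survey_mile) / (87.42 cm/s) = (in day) 2.057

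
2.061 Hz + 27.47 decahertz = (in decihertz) 2768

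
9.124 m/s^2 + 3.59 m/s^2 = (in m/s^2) 12.71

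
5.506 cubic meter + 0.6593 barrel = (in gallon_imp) 1234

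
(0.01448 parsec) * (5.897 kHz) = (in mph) 5.894e+18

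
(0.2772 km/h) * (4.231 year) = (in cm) 1.027e+09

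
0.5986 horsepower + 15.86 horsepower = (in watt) 1.227e+04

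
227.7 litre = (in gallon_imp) 50.09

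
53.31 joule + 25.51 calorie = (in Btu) 0.1517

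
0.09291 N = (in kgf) 0.009474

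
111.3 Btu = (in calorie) 2.807e+04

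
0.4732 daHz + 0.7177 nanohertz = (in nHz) 4.732e+09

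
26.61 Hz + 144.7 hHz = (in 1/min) 8.698e+05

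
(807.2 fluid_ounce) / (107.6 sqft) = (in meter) 0.002388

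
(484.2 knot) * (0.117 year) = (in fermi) 9.191e+23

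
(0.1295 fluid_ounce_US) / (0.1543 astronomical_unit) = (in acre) 4.1e-20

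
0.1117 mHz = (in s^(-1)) 0.0001117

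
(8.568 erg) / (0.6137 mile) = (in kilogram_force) 8.846e-11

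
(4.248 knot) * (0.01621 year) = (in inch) 4.398e+07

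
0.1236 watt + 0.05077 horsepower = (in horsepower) 0.05094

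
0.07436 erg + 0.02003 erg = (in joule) 9.439e-09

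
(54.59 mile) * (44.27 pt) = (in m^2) 1372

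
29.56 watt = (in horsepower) 0.03964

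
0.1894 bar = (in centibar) 18.94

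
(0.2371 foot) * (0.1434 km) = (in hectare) 0.001036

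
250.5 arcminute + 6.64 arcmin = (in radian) 0.0748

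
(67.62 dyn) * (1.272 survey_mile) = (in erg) 1.384e+07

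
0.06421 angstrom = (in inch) 2.528e-10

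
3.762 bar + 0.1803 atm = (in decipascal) 3.945e+06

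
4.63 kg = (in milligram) 4.63e+06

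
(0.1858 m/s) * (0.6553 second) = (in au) 8.139e-13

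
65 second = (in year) 2.061e-06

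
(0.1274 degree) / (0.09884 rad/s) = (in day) 2.604e-07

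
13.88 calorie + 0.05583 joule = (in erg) 5.813e+08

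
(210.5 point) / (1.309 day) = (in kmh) 2.364e-06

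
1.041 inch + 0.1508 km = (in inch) 5938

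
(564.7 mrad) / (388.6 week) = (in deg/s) 1.377e-07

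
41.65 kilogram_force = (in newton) 408.4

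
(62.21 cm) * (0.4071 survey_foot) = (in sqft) 0.8309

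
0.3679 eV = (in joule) 5.894e-20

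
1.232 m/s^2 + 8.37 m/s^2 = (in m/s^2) 9.602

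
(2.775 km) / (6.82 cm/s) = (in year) 0.00129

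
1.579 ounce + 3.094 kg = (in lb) 6.92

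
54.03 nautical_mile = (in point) 2.836e+08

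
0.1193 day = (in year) 0.0003268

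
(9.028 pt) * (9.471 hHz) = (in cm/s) 301.6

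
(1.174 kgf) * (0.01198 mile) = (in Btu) 0.2104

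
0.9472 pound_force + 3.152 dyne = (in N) 4.213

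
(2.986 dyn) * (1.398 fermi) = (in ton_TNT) 9.977e-30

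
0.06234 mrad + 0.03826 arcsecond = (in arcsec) 12.9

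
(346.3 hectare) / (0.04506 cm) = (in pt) 2.179e+13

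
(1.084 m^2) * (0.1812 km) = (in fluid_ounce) 6.642e+06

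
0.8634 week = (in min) 8703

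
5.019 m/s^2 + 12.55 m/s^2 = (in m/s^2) 17.57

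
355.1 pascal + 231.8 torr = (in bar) 0.3126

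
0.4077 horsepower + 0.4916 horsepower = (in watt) 670.6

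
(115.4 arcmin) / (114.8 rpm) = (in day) 3.232e-08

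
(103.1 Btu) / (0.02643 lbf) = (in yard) 1.012e+06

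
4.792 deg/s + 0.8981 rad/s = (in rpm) 9.375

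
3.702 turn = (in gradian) 1481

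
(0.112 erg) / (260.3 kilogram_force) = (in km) 4.388e-15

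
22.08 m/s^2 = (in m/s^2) 22.08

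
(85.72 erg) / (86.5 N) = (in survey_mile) 6.158e-11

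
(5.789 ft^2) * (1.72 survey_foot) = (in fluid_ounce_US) 9534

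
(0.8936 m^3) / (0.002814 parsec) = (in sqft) 1.108e-13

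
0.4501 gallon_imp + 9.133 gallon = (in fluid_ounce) 1238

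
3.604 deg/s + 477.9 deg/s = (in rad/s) 8.404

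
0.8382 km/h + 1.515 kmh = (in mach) 0.00192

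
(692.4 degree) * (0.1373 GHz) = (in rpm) 1.584e+10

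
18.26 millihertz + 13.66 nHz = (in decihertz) 0.1826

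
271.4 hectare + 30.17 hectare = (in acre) 745.2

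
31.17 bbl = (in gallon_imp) 1090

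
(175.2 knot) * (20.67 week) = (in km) 1.127e+06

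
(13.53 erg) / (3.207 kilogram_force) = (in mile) 2.673e-11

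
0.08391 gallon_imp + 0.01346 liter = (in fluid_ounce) 13.35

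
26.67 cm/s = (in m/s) 0.2667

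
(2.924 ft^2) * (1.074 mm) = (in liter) 0.2918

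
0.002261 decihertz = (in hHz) 2.261e-06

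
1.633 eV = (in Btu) 2.48e-22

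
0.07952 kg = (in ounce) 2.805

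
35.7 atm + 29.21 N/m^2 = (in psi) 524.6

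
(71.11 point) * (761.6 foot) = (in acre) 0.001439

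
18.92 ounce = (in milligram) 5.364e+05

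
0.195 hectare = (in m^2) 1950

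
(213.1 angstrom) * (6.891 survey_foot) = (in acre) 1.106e-11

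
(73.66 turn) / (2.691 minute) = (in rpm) 27.37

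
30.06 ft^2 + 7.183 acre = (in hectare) 2.907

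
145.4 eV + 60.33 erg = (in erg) 60.33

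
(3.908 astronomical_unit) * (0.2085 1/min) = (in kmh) 7.314e+09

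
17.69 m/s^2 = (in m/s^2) 17.69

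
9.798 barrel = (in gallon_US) 411.5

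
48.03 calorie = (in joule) 201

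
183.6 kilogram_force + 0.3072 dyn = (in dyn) 1.801e+08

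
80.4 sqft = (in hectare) 0.0007469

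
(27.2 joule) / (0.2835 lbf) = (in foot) 70.76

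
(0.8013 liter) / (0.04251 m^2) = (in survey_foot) 0.06184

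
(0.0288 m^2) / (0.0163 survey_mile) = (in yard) 0.001201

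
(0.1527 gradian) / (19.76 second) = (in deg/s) 0.006955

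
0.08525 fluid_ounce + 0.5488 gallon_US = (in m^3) 0.00208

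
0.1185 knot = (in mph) 0.1364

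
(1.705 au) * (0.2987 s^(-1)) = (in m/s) 7.619e+10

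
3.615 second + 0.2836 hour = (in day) 0.01186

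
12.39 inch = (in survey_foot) 1.032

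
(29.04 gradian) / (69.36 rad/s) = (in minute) 0.0001096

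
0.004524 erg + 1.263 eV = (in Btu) 4.288e-13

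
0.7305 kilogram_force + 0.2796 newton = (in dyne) 7.443e+05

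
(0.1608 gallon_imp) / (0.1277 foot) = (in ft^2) 0.2022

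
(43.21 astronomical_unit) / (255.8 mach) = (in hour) 2.062e+04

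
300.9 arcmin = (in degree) 5.015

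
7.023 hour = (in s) 2.528e+04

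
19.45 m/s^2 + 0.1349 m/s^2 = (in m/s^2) 19.58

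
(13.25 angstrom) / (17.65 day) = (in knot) 1.689e-15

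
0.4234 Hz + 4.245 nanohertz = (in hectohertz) 0.004234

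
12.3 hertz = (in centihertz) 1230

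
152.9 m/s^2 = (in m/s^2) 152.9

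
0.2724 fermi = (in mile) 1.693e-19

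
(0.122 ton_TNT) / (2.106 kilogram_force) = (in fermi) 2.472e+22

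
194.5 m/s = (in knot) 378.1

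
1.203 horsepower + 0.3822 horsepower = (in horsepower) 1.585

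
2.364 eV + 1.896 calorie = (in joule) 7.933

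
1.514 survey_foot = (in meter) 0.4615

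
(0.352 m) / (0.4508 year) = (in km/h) 8.914e-08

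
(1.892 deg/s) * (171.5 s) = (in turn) 0.9013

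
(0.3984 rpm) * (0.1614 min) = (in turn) 0.0643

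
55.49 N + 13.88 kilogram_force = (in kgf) 19.54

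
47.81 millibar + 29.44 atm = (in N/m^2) 2.988e+06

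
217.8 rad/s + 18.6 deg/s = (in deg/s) 1.25e+04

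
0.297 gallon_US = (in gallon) 0.297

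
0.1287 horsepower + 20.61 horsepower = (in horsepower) 20.74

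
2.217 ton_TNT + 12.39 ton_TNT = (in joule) 6.112e+10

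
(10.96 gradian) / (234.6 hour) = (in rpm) 1.947e-06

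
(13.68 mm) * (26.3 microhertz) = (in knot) 6.994e-07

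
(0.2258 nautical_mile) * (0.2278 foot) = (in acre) 0.007175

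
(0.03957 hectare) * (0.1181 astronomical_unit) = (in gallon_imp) 1.538e+15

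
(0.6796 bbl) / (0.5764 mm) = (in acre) 0.04632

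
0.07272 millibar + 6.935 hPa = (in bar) 0.007008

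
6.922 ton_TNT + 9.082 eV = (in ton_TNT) 6.922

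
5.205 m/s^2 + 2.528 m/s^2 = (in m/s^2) 7.733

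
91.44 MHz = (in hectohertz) 9.144e+05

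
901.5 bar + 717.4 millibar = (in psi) 1.309e+04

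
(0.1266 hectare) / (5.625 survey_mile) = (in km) 0.0001398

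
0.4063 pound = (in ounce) 6.501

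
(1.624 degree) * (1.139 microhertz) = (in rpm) 3.083e-07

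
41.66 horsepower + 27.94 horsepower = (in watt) 5.19e+04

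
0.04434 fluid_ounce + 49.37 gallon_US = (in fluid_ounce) 6319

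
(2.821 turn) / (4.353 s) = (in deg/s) 233.3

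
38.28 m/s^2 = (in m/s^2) 38.28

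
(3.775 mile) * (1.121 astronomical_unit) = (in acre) 2.518e+11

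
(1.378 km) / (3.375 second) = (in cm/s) 4.083e+04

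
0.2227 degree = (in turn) 0.0006186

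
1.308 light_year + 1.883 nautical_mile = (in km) 1.237e+13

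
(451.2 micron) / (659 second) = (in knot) 1.331e-06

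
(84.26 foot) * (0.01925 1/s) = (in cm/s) 49.44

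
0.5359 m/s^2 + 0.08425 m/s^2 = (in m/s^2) 0.6202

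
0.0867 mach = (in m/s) 29.52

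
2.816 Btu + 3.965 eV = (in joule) 2971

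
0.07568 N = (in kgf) 0.007717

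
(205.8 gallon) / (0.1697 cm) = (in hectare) 0.04591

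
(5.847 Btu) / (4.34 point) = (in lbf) 9.058e+05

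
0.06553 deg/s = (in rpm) 0.01092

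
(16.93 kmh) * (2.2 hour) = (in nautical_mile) 20.11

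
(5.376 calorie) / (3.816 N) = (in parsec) 1.91e-16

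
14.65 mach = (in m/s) 4988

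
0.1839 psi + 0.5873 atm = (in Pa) 6.078e+04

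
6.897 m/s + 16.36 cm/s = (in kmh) 25.42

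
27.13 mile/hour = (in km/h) 43.66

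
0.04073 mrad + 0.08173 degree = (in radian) 0.001467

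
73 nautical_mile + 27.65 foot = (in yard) 1.479e+05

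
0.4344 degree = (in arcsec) 1564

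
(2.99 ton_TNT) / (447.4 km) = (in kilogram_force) 2851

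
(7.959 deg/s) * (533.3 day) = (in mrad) 6.401e+09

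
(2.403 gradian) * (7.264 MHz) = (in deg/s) 1.571e+07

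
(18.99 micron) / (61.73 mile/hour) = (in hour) 1.912e-10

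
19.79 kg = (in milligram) 1.979e+07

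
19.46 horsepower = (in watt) 1.451e+04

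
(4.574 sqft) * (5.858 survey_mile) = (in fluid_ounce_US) 1.355e+08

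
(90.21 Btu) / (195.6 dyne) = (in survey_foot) 1.596e+08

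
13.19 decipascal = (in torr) 0.009893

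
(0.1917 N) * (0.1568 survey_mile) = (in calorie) 11.56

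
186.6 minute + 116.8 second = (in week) 0.01871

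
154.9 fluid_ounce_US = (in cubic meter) 0.004581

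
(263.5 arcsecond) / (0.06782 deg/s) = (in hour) 0.0002998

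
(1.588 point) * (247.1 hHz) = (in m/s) 13.84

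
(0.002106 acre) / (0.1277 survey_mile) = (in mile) 2.577e-05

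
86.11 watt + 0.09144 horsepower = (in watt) 154.3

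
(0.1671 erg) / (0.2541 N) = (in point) 0.0001864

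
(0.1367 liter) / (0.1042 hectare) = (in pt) 0.0003719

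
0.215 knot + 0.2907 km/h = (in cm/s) 19.14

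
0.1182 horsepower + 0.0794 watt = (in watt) 88.22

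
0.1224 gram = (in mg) 122.4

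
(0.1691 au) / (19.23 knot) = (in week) 4228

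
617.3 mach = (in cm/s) 2.102e+07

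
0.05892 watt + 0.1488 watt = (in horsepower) 0.0002786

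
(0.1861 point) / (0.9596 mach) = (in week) 3.322e-13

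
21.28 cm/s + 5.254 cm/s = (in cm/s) 26.53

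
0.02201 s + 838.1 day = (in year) 2.296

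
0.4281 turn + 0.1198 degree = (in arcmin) 9254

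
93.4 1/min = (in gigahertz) 1.557e-09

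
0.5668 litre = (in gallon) 0.1497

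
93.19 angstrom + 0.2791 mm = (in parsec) 9.045e-21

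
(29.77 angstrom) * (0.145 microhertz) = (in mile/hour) 9.656e-16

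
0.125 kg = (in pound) 0.2756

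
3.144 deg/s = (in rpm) 0.524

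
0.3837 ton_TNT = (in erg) 1.605e+16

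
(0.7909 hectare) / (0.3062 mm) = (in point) 7.322e+10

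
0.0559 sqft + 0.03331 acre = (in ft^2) 1451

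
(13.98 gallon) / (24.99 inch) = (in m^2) 0.08337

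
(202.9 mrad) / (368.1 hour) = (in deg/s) 8.773e-06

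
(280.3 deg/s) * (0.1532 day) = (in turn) 1.031e+04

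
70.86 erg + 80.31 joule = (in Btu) 0.07612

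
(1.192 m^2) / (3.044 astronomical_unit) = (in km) 2.618e-15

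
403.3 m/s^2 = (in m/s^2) 403.3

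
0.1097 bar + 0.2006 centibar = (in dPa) 1.117e+05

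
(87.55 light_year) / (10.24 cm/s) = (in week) 1.337e+13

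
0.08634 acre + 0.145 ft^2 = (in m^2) 349.4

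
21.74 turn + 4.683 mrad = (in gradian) 8696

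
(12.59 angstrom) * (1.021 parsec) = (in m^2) 3.966e+07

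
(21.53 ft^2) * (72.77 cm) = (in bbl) 9.155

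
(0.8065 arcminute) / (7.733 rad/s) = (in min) 5.056e-07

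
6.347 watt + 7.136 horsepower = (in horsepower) 7.145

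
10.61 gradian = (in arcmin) 572.9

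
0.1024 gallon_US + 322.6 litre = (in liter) 323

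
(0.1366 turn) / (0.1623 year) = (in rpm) 1.601e-06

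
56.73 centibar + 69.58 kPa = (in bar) 1.263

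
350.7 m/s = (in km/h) 1263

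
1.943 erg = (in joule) 1.943e-07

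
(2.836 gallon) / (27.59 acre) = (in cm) 9.615e-06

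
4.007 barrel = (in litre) 637.1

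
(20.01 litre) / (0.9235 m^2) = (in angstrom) 2.167e+08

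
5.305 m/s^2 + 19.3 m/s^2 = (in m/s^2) 24.61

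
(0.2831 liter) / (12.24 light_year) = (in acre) 6.041e-25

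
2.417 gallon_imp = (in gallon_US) 2.903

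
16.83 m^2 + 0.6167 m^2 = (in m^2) 17.45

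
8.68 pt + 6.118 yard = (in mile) 0.003478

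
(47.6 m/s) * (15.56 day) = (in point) 1.814e+11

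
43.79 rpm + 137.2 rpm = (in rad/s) 18.95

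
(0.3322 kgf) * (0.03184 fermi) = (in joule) 1.037e-16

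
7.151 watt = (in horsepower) 0.00959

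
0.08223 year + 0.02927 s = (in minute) 4.322e+04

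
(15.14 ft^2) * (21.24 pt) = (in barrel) 0.06629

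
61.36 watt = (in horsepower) 0.08229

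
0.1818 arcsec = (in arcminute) 0.00303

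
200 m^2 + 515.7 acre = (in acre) 515.7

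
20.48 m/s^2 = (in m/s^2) 20.48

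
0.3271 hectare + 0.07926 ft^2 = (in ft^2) 3.521e+04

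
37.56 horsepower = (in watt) 2.801e+04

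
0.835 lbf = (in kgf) 0.3787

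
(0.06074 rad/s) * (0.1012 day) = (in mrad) 5.311e+05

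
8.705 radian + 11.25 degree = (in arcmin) 3.06e+04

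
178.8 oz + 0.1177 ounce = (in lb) 11.18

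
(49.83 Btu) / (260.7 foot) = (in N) 661.6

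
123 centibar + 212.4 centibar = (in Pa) 3.354e+05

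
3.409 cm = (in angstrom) 3.409e+08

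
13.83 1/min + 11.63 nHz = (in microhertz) 2.305e+05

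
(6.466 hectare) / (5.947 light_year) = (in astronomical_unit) 7.682e-24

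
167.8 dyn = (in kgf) 0.0001711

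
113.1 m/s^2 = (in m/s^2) 113.1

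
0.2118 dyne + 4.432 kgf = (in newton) 43.46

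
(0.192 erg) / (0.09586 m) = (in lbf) 4.503e-08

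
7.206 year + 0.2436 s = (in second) 2.272e+08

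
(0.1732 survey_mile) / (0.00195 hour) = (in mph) 88.82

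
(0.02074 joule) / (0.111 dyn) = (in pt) 5.296e+07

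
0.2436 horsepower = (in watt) 181.7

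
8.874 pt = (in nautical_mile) 1.69e-06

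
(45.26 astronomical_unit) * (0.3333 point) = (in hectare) 7.961e+04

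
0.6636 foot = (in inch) 7.963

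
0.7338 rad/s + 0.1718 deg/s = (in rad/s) 0.7368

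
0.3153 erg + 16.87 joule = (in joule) 16.87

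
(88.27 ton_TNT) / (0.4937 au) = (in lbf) 1.124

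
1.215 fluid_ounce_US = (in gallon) 0.009492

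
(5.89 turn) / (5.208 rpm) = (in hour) 0.01885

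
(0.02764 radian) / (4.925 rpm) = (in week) 8.861e-08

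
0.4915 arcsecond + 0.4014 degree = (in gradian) 0.4462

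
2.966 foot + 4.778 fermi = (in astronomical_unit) 6.043e-12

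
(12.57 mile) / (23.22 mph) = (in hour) 0.5413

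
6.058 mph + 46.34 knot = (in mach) 0.07797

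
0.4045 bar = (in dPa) 4.045e+05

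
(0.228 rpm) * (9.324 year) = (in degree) 4.022e+08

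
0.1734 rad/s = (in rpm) 1.656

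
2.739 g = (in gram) 2.739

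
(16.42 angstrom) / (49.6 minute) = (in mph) 1.234e-12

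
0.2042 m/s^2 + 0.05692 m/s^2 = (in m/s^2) 0.2611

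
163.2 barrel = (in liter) 2.595e+04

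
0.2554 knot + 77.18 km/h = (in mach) 0.06335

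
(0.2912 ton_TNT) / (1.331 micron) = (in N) 9.154e+14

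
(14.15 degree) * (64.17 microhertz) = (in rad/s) 1.585e-05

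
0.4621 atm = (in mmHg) 351.2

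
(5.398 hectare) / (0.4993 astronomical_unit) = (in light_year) 7.639e-23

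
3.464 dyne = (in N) 3.464e-05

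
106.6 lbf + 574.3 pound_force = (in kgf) 308.9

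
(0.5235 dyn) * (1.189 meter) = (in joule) 6.224e-06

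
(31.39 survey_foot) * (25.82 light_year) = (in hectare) 2.337e+14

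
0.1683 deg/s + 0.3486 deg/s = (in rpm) 0.08615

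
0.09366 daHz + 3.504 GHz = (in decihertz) 3.504e+10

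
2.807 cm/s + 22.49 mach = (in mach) 22.49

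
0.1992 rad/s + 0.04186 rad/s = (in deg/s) 13.81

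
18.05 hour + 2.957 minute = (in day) 0.7541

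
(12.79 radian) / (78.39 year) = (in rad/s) 5.174e-09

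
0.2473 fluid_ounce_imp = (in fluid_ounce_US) 0.2376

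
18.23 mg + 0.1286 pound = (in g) 58.35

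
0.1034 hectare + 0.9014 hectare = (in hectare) 1.005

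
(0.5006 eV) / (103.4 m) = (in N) 7.757e-22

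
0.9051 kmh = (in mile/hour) 0.5624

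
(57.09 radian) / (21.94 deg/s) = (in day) 0.001726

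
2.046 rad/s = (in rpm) 19.54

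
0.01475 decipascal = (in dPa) 0.01475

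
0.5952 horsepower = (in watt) 443.8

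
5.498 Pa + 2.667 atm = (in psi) 39.19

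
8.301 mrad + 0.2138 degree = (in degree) 0.6894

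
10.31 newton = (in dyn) 1.031e+06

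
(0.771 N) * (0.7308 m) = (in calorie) 0.1347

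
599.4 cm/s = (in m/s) 5.994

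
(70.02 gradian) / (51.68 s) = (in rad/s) 0.02128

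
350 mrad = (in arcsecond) 7.219e+04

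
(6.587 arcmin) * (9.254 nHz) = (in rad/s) 1.773e-11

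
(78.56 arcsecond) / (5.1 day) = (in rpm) 8.254e-09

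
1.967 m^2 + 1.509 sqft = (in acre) 0.0005207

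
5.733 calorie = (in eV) 1.497e+20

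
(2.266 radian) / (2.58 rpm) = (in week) 1.387e-05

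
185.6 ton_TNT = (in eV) 4.847e+30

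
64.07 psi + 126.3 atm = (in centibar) 1.324e+04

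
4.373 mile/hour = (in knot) 3.8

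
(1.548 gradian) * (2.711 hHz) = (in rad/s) 6.592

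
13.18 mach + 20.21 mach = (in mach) 33.39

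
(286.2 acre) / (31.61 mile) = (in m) 22.77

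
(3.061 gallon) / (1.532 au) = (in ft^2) 5.442e-13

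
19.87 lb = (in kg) 9.013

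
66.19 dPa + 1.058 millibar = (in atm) 0.001109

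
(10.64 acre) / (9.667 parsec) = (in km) 1.444e-16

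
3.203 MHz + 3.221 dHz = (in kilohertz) 3203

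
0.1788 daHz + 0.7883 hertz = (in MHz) 2.576e-06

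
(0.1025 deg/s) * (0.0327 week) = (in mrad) 3.538e+04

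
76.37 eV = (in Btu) 1.16e-20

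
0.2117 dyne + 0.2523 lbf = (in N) 1.122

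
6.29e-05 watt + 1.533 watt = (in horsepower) 0.002056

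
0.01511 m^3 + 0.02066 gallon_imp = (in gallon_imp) 3.344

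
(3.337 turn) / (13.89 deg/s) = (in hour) 0.02402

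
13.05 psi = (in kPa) 89.98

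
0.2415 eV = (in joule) 3.869e-20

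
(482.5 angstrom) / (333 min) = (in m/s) 2.415e-12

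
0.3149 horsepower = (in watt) 234.8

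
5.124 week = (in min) 5.165e+04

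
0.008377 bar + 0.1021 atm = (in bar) 0.1118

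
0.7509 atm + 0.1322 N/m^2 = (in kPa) 76.09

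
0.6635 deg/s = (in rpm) 0.1106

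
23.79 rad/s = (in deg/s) 1363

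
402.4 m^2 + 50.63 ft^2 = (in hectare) 0.04071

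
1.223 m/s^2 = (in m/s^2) 1.223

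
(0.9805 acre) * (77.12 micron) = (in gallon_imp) 67.31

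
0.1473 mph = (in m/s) 0.06585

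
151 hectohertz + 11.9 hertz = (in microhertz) 1.511e+10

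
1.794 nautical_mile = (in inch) 1.308e+05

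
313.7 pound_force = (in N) 1395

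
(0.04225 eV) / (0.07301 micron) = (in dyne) 9.272e-09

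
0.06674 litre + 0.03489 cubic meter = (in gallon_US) 9.235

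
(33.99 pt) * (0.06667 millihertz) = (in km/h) 2.878e-06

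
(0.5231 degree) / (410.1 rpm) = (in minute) 3.543e-06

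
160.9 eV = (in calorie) 6.161e-18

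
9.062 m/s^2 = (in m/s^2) 9.062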